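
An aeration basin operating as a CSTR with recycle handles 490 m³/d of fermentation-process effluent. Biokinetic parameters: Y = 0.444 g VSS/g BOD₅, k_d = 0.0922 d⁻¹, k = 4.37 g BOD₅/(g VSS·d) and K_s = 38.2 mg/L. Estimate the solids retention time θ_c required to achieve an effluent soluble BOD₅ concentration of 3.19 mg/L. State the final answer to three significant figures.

At the target effluent, Y k S/(K_s+S) = 0.444×4.37×3.19/41.39 = 0.1495 d⁻¹.
θ_c = 1/(μ − k_d) = 1/(0.1495 − 0.0922) = 1/0.05734 = 17.44 d.

θ_c ≈ 17.4 d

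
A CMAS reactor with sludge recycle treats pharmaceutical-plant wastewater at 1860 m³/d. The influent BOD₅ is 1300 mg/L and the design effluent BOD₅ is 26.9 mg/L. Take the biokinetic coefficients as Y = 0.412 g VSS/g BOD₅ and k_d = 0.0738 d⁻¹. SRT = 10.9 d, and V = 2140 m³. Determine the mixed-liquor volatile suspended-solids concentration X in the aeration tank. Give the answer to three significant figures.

X = Y·Q·ΔS·θ_c / [V·(1 + k_d θ_c)] = 0.412 × 1860 × (1300 − 26.9) × 10.9 / [2140 × (1 + 0.0738 × 10.9)] = 2754 mg/L.

X ≈ 2750 mg/L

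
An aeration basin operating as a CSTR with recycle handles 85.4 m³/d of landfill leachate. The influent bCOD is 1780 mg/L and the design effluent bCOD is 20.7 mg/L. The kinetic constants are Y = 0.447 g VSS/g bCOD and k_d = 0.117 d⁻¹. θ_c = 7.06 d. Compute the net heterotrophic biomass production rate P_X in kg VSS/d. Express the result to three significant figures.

P_X ≈ 36.8 kg VSS/d

The observed yield is Y_obs = Y/(1 + k_d·θ_c) = 0.447 / (1 + 0.117 × 7.06) = 0.447 / 1.826 = 0.2448 g VSS per g bCOD removed.
Q·(S₀ − S) = 85.4 × (1780 − 20.7) × 10⁻³ = 150.2 kg/d removed.
P_X = Y_obs · Q(S₀ − S) = 0.2448 × 150.2 = 36.78 kg VSS/d.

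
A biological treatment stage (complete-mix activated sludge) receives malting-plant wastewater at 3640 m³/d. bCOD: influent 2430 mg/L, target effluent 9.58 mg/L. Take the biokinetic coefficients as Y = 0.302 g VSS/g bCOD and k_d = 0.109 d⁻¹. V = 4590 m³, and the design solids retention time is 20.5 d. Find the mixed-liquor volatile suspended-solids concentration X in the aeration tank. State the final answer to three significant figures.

X = Y·Q·ΔS·θ_c / [V·(1 + k_d θ_c)] = 0.302 × 3640 × (2430 − 9.58) × 20.5 / [4590 × (1 + 0.109 × 20.5)] = 3674 mg/L.

X ≈ 3670 mg/L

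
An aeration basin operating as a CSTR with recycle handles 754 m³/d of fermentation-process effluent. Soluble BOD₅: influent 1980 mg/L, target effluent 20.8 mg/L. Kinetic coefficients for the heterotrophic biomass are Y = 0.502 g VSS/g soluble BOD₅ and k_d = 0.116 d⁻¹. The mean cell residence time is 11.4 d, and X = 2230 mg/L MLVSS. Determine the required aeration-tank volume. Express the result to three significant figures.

V ≈ 1630 m³

Steady-state biomass mass balance: V·X·(1 + k_d·θ_c) = Y·Q·(S₀ − S)·θ_c, so V = 0.502 × 754 × (1980 − 20.8) × 11.4 / [2230 × (1 + 0.116 × 11.4)] = 8.45×10^6 / 5179 = 1632 m³.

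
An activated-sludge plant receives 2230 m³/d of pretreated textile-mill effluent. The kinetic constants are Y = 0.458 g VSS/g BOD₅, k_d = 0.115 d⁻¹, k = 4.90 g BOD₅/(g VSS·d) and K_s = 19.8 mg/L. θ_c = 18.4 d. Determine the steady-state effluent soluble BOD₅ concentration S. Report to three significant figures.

For a completely mixed reactor with recycle the Lawrence–McCarty relation gives S = K_s·(1 + k_d·θ_c) / [θ_c·(Y·k − k_d) − 1] = 19.8 × (1 + 0.115 × 18.4) / [18.4 × (0.458 × 4.90 − 0.115) − 1] = 61.70 / 38.18 = 1.616 mg/L.

S ≈ 1.62 mg/L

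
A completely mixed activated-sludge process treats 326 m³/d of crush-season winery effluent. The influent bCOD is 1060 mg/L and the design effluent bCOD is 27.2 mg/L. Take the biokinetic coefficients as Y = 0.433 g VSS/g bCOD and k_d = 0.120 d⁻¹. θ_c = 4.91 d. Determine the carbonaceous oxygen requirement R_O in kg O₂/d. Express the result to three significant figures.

R_O ≈ 206 kg O₂/d

Y_obs = Y / (1 + k_d θ_c) = 0.433 / (1 + 0.120 × 4.91) = 0.433 / 1.589 = 0.2725.
Q·(S₀ − S) = 326 × (1060 − 27.2) × 10⁻³ = 336.7 kg/d removed.
Biomass synthesised: P_X = Y_obs × 336.7 = 91.74 kg VSS/d.
R_O = Q·(S₀ − S) − 1.42·P_X = 336.7 − 1.42 × 91.74 = 206.4 kg O₂/d.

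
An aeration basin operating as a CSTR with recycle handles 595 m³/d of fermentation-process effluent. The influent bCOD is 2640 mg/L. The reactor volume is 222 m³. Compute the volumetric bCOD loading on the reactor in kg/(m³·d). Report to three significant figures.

L_v ≈ 7.08 kg bCOD/(m³·d)

L_v = Q S₀ / V = 595 × 2640 × 10⁻³ / 222.0 = 7.076 kg/(m³·d).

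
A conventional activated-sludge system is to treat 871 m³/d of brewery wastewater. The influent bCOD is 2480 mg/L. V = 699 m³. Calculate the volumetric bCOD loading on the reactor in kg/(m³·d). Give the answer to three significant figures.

L_v ≈ 3.09 kg bCOD/(m³·d)

Volumetric loading L_v = Q·S₀ / V = 871 × 2480 g/m³ / 699.0 m³ = 3090 g/(m³·d) = 3.090 kg bCOD/(m³·d).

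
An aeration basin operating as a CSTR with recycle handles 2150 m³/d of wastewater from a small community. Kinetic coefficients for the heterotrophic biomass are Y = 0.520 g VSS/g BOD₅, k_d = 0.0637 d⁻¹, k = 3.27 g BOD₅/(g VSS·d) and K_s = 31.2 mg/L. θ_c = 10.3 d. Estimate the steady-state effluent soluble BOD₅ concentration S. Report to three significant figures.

S ≈ 3.26 mg/L

From the Monod/SRT balance for a CMAS, S = K_s·(1+k_d θ_c)/[θ_c·(Y k − k_d) − 1] = 31.2 × (1 + 0.0637 × 10.3) / [10.3 × (0.520 × 3.27 − 0.0637) − 1] = 51.67 / 15.86 = 3.258 mg/L.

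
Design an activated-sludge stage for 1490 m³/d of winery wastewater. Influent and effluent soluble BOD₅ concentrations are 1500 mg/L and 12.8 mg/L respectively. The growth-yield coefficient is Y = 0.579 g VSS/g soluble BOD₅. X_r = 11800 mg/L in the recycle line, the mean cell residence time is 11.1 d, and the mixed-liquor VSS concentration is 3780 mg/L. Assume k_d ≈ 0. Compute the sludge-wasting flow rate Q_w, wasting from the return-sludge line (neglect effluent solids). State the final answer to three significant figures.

Q_w ≈ 109 m³/d

With k_d = 0 the design equation reduces to V = Y Q (S₀−S) θ_c / X = 0.579 × 1490 × (1500 − 12.8) × 11.1 / 3780 = 3768 m³.
θ_c = V·X/(Q_w·X_r) when wasting from the recycle, so Q_w = V·X/(θ_c·X_r) = 3768 × 3780 / (11.1 × 11800) = 108.7 m³/d.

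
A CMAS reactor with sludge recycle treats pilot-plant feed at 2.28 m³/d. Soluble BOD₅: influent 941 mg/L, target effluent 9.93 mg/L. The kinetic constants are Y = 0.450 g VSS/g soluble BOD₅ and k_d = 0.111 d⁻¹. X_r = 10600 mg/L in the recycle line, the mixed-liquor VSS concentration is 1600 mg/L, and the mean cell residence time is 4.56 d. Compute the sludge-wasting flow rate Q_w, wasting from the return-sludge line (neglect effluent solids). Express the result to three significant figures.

Q_w ≈ 0.0598 m³/d

From the SRT design equation V = Y Q (S₀−S) θ_c / [X (1 + k_d θ_c)] = 0.450 × 2.28 × (941 − 9.93) × 4.56 / [1600 × (1 + 0.111 × 4.56)] = 4.36×10^3 / 2410 = 1.808 m³.
Q_w = (V·X)/(θ_c X_r) = 1.808 × 1600 / (4.56 × 10600) = 0.05983 m³/d.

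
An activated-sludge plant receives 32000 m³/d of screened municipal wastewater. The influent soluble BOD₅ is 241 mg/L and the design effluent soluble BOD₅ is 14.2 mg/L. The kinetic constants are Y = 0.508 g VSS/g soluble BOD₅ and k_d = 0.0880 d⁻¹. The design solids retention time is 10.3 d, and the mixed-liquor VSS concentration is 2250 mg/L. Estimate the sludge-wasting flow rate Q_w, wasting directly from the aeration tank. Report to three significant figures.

Q_w ≈ 860 m³/d

Steady-state biomass mass balance: V·X·(1 + k_d·θ_c) = Y·Q·(S₀ − S)·θ_c, so V = 0.508 × 32000 × (241 − 14.2) × 10.3 / [2250 × (1 + 0.0880 × 10.3)] = 3.8×10^7 / 4289 = 8853 m³.
With mixed-liquor wasting, θ_c = V/Q_w, so Q_w = V/θ_c = 8853/10.3 = 859.5 m³/d.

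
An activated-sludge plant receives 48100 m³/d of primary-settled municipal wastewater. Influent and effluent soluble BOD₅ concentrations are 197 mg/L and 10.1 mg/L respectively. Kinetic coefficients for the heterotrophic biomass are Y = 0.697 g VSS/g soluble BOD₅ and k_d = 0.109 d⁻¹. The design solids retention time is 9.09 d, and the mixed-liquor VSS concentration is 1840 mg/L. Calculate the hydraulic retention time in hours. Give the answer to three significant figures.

Rearranging the biomass balance for a CMAS with decay, V = Y·Q·ΔS·θ_c / [X·(1+k_d θ_c)] = 0.697 × 48100 × (197 − 10.1) × 9.09 / [1840 × (1 + 0.109 × 9.09)] = 5.7×10^7 / 3663 = 15549 m³.
Hydraulic retention time τ = V/Q = 15549 / 48100 = 0.3233 d = 7.758 h.

τ ≈ 7.76 h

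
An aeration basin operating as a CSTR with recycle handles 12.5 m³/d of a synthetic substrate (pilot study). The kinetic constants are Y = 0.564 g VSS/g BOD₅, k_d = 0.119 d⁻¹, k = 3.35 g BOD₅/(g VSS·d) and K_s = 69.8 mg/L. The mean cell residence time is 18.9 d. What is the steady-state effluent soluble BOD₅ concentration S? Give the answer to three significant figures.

From the Monod/SRT balance for a CMAS, S = K_s·(1+k_d θ_c)/[θ_c·(Y k − k_d) − 1] = 69.8 × (1 + 0.119 × 18.9) / [18.9 × (0.564 × 3.35 − 0.119) − 1] = 226.8 / 32.46 = 6.987 mg/L.

S ≈ 6.99 mg/L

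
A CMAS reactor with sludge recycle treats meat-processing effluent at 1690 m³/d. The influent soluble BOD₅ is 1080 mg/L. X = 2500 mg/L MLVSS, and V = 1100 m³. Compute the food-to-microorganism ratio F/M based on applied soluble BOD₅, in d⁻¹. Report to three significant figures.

F/M ≈ 0.664 d⁻¹

F/M = Q·S₀ / (V·X) = 1690 × 1080 / (1100 × 2500) = 0.6637 g soluble BOD₅·(g VSS·d)⁻¹.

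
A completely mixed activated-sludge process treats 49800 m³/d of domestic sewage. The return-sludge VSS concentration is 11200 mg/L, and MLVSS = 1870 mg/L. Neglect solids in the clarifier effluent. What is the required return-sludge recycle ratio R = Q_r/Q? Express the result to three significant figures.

Solids balance on the clarifier gives (1+R)X = R·X_r, so R = X/(X_r − X) = 1870 / (11200 − 1870) = 0.2004.

R ≈ 0.200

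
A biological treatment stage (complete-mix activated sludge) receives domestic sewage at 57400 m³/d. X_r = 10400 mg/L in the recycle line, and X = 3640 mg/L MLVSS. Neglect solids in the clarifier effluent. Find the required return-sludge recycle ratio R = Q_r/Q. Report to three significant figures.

Mass balance around the secondary clarifier (neglecting effluent solids): R = X / (X_r − X) = 3640 / (10400 − 3640) = 0.5385.

R ≈ 0.538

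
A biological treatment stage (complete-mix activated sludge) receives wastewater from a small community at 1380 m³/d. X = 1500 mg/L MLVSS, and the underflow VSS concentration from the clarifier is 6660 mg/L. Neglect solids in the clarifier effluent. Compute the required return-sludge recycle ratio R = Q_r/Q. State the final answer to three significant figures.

R = Q_r/Q = X/(X_r − X) = 1500 / (6660 − 1500) = 0.2907.

R ≈ 0.291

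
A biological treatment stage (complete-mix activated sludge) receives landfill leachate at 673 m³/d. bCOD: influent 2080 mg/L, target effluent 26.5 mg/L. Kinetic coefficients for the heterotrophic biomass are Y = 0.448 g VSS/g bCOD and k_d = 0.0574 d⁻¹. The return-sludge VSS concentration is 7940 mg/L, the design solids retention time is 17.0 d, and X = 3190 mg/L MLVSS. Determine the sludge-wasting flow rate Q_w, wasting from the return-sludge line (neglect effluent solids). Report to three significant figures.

Q_w ≈ 39.5 m³/d

Rearranging the biomass balance for a CMAS with decay, V = Y·Q·ΔS·θ_c / [X·(1+k_d θ_c)] = 0.448 × 673 × (2080 − 26.5) × 17.0 / [3190 × (1 + 0.0574 × 17.0)] = 1.05×10^7 / 6303 = 1670 m³.
Wasting from the return line (neglecting effluent solids): Q_w = V·X / (θ_c·X_r) = 1670 × 3190 / (17.0 × 7940) = 39.47 m³/d.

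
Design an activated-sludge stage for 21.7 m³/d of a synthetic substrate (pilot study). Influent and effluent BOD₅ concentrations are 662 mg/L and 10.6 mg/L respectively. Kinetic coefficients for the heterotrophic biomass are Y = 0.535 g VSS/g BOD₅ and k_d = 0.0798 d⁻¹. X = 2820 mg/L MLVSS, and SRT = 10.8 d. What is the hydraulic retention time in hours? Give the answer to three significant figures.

From the SRT design equation V = Y Q (S₀−S) θ_c / [X (1 + k_d θ_c)] = 0.535 × 21.7 × (662 − 10.6) × 10.8 / [2820 × (1 + 0.0798 × 10.8)] = 8.17×10^4 / 5250 = 15.56 m³.
HRT = V/Q = 15.56 m³ / 21.7 m³·d⁻¹ = 0.7169 d × 24 = 17.20 h.

τ ≈ 17.2 h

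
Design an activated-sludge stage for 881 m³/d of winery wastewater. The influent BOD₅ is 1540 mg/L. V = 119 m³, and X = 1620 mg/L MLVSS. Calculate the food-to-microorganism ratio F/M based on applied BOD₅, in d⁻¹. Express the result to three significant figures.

F/M ≈ 7.04 d⁻¹

F/M = Q·S₀ / (V·X) = 881 × 1540 / (119.0 × 1620) = 7.038 g BOD₅·(g VSS·d)⁻¹.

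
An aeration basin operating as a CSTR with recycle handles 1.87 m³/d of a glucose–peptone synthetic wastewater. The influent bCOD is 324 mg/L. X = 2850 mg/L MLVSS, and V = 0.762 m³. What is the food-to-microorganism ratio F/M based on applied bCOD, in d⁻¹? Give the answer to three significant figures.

F/M = Q·S₀ / (V·X) = 1.87 × 324 / (0.7620 × 2850) = 0.2790 g bCOD·(g VSS·d)⁻¹.

F/M ≈ 0.279 d⁻¹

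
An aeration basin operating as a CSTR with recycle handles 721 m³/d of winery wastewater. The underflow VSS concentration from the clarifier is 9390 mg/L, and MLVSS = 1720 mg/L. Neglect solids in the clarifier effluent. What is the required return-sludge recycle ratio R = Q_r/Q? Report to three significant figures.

R = Q_r/Q = X/(X_r − X) = 1720 / (9390 − 1720) = 0.2243.

R ≈ 0.224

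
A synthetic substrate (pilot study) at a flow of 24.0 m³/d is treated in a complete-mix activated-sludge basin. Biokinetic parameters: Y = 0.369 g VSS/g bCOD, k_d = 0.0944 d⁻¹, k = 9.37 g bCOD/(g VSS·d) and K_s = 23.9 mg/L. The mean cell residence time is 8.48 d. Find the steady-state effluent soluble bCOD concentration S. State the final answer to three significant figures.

From the Monod/SRT balance for a CMAS, S = K_s·(1+k_d θ_c)/[θ_c·(Y k − k_d) − 1] = 23.9 × (1 + 0.0944 × 8.48) / [8.48 × (0.369 × 9.37 − 0.0944) − 1] = 43.03 / 27.52 = 1.564 mg/L.

S ≈ 1.56 mg/L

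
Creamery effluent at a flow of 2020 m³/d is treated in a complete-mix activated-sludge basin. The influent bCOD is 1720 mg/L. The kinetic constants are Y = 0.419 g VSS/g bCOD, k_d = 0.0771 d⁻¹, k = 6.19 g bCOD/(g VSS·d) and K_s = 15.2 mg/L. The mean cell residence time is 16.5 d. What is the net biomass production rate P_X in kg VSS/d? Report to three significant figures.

P_X ≈ 640 kg VSS/d

Effluent substrate depends only on kinetics and SRT: S = K_s(1 + k_d θ_c) / [θ_c(Yk − k_d) − 1] = 15.2 × (1 + 0.0771 × 16.5) / [16.5 × (0.419 × 6.19 − 0.0771) − 1] = 34.54 / 40.52 = 0.8523 mg/L.
The observed yield is Y_obs = Y/(1 + k_d·θ_c) = 0.419 / (1 + 0.0771 × 16.5) = 0.419 / 2.272 = 0.1844 g VSS per g bCOD removed.
Q·(S₀ − S) = 2020 × (1720 − 0.852) × 10⁻³ = 3473 kg/d removed.
Net biomass production P_X = Y_obs × Q·(S₀ − S) = 0.1844 × 3473 = 640.4 kg VSS/d.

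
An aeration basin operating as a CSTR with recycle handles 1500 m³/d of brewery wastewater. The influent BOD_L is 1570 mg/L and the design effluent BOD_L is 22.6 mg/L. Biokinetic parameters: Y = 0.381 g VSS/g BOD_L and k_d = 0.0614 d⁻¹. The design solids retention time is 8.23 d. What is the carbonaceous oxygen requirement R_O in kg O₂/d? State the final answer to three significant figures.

Correct the yield for decay: Y_obs = Y/(1 + k_d θ_c) = 0.381 / (1 + 0.0614 × 8.23) = 0.381 / 1.505 = 0.2531.
Mass of BOD_L removed per day: Q(S₀ − S) = 1500 × 1547 g/m³ = 2321 kg/d.
P_X = Y_obs·Q·(S₀ − S) = 0.2531 × 2321 = 587.5 kg VSS/d.
R_O = Q·ΔS − 1.42 P_X = 2321 − 834.2 = 1487 kg O₂/d.

R_O ≈ 1490 kg O₂/d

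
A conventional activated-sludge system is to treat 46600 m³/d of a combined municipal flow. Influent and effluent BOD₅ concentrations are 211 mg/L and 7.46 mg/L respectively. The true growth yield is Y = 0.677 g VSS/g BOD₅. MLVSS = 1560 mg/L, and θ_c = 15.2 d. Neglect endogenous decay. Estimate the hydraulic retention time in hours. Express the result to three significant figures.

τ ≈ 32.2 h

With k_d = 0 the design equation reduces to V = Y Q (S₀−S) θ_c / X = 0.677 × 46600 × (211 − 7.46) × 15.2 / 1560 = 62567 m³.
Hydraulic retention time τ = V/Q = 62567 / 46600 = 1.343 d = 32.22 h.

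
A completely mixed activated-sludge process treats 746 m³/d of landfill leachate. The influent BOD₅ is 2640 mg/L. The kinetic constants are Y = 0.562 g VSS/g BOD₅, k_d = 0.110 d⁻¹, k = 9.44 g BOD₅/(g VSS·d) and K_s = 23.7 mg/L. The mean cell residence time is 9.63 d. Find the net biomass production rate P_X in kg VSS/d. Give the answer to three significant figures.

P_X ≈ 537 kg VSS/d

Effluent substrate depends only on kinetics and SRT: S = K_s(1 + k_d θ_c) / [θ_c(Yk − k_d) − 1] = 23.7 × (1 + 0.110 × 9.63) / [9.63 × (0.562 × 9.44 − 0.110) − 1] = 48.81 / 49.03 = 0.9954 mg/L.
The observed yield is Y_obs = Y/(1 + k_d·θ_c) = 0.562 / (1 + 0.110 × 9.63) = 0.562 / 2.059 = 0.2729 g VSS per g BOD₅ removed.
Q·(S₀ − S) = 746 × (2640 − 0.995) × 10⁻³ = 1969 kg/d removed.
Net biomass production P_X = Y_obs × Q·(S₀ − S) = 0.2729 × 1969 = 537.3 kg VSS/d.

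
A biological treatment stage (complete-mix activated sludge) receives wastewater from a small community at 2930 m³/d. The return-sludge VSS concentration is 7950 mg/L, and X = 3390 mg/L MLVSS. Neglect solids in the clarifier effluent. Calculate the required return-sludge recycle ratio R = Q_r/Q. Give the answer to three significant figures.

R ≈ 0.743

Mass balance around the secondary clarifier (neglecting effluent solids): R = X / (X_r − X) = 3390 / (7950 − 3390) = 0.7434.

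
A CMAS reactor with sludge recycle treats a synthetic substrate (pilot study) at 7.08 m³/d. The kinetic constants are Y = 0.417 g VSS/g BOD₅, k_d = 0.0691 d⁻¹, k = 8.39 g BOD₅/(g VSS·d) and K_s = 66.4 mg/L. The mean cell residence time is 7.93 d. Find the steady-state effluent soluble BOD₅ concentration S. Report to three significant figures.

S ≈ 3.92 mg/L

From the Monod/SRT balance for a CMAS, S = K_s·(1+k_d θ_c)/[θ_c·(Y k − k_d) − 1] = 66.4 × (1 + 0.0691 × 7.93) / [7.93 × (0.417 × 8.39 − 0.0691) − 1] = 102.8 / 26.20 = 3.924 mg/L.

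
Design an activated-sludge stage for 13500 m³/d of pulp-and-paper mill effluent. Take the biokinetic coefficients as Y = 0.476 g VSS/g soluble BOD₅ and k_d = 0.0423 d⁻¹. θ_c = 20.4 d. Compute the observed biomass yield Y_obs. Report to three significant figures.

Y_obs = Y / (1 + k_d θ_c) = 0.476 / (1 + 0.0423 × 20.4) = 0.476 / 1.863 = 0.2555.

Y_obs ≈ 0.256 g VSS/g soluble BOD₅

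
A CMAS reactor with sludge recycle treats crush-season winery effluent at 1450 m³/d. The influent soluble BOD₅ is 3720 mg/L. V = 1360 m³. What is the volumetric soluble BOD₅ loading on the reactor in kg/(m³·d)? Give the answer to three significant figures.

Volumetric loading L_v = Q·S₀ / V = 1450 × 3720 g/m³ / 1360 m³ = 3966 g/(m³·d) = 3.966 kg soluble BOD₅/(m³·d).

L_v ≈ 3.97 kg soluble BOD₅/(m³·d)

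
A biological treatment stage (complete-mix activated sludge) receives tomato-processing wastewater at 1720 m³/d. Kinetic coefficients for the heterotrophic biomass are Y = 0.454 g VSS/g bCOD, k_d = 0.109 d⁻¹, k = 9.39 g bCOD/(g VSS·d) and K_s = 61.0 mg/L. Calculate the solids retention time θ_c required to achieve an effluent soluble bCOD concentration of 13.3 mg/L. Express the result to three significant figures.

θ_c ≈ 1.53 d

Specific growth rate at S = 13.3 mg/L: μ = YkS/(K_s+S) = 0.454·9.39·13.3/(61.0+13.3) = 0.7631 d⁻¹.
1/θ_c = 0.7631 − 0.109 = 0.6541 d⁻¹, so θ_c = 1.529 d.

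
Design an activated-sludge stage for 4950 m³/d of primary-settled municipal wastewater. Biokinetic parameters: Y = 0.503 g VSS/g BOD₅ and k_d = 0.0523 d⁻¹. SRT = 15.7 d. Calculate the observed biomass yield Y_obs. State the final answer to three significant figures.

Correct the yield for decay: Y_obs = Y/(1 + k_d θ_c) = 0.503 / (1 + 0.0523 × 15.7) = 0.503 / 1.821 = 0.2762.

Y_obs ≈ 0.276 g VSS/g BOD₅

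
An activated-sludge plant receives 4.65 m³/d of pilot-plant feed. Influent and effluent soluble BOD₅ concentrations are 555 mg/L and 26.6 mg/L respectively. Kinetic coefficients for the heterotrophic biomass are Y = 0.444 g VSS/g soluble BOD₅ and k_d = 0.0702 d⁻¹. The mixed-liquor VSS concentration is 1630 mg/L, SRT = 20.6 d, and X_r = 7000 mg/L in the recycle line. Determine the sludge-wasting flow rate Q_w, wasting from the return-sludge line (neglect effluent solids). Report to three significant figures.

From the SRT design equation V = Y Q (S₀−S) θ_c / [X (1 + k_d θ_c)] = 0.444 × 4.65 × (555 − 26.6) × 20.6 / [1630 × (1 + 0.0702 × 20.6)] = 2.25×10^4 / 3987 = 5.636 m³.
Q_w = (V·X)/(θ_c X_r) = 5.636 × 1630 / (20.6 × 7000) = 0.06371 m³/d.

Q_w ≈ 0.0637 m³/d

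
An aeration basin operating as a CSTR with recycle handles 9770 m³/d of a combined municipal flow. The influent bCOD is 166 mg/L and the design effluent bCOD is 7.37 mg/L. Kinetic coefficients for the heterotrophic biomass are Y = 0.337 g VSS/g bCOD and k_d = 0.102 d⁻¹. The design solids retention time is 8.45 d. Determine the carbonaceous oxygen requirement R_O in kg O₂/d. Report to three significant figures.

Correct the yield for decay: Y_obs = Y/(1 + k_d θ_c) = 0.337 / (1 + 0.102 × 8.45) = 0.337 / 1.862 = 0.1810.
Substrate removed = Q·(S₀ − S) = 9770 m³/d × (166 − 7.37) g/m³ = 1.55×10^6 g/d = 1550 kg/d.
Biomass synthesised: P_X = Y_obs × 1550 = 280.5 kg VSS/d.
R_O = Q·ΔS − 1.42 P_X = 1550 − 398.3 = 1151 kg O₂/d.

R_O ≈ 1150 kg O₂/d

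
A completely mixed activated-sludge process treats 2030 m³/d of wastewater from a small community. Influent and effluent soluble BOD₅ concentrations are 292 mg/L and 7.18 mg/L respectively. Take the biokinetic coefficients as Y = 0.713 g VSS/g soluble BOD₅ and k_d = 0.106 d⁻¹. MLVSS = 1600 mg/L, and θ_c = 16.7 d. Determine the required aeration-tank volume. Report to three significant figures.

V ≈ 1550 m³

From the SRT design equation V = Y Q (S₀−S) θ_c / [X (1 + k_d θ_c)] = 0.713 × 2030 × (292 − 7.18) × 16.7 / [1600 × (1 + 0.106 × 16.7)] = 6.88×10^6 / 4432 = 1553 m³.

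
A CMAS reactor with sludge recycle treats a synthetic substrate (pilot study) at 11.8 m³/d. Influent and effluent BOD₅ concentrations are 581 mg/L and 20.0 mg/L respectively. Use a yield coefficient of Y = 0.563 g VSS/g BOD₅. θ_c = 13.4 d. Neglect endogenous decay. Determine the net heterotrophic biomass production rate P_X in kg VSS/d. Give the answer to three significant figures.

Since k_d ≈ 0, Y_obs = Y = 0.563 g VSS/g BOD₅.
ΔS = 581 − 20.0 = 561.0 mg/L, so the substrate removal rate is 11.8 × 561.0/1000 = 6.620 kg BOD₅/d.
Biomass produced: P_X = Y_obs·Q·ΔS = 0.5630 × 6.620 ≈ 3.727 kg VSS/d.

P_X ≈ 3.73 kg VSS/d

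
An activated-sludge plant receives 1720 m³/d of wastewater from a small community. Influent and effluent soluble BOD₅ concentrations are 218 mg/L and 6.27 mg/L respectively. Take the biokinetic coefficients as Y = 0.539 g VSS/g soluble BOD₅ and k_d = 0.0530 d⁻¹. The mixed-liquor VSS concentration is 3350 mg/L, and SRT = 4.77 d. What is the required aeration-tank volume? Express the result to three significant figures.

V ≈ 223 m³

Steady-state biomass mass balance: V·X·(1 + k_d·θ_c) = Y·Q·(S₀ − S)·θ_c, so V = 0.539 × 1720 × (218 − 6.27) × 4.77 / [3350 × (1 + 0.0530 × 4.77)] = 9.36×10^5 / 4197 = 223.1 m³.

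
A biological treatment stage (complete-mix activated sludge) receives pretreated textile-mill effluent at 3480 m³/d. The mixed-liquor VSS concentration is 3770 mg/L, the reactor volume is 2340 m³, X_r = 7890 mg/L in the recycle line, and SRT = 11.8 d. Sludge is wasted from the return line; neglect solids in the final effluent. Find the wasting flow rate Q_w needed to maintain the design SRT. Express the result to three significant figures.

Q_w = (V·X)/(θ_c X_r) = 2340 × 3770 / (11.8 × 7890) = 94.75 m³/d.

Q_w ≈ 94.8 m³/d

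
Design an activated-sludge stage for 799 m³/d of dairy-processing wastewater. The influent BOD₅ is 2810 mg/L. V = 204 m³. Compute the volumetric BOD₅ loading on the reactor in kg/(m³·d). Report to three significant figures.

L_v = Q S₀ / V = 799 × 2810 × 10⁻³ / 204.0 = 11.01 kg/(m³·d).

L_v ≈ 11.0 kg BOD₅/(m³·d)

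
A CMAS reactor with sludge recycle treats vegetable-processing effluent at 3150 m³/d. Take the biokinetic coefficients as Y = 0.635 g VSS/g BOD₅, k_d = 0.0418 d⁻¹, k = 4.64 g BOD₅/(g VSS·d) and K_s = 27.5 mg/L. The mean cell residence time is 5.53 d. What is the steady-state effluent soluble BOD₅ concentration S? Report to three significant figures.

For a completely mixed reactor with recycle the Lawrence–McCarty relation gives S = K_s·(1 + k_d·θ_c) / [θ_c·(Y·k − k_d) − 1] = 27.5 × (1 + 0.0418 × 5.53) / [5.53 × (0.635 × 4.64 − 0.0418) − 1] = 33.86 / 15.06 = 2.248 mg/L.

S ≈ 2.25 mg/L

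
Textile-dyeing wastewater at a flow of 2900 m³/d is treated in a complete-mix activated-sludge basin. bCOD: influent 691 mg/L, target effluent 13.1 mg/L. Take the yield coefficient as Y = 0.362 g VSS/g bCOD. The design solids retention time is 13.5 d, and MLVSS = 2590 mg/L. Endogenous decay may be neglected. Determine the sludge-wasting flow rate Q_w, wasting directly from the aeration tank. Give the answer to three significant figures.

Q_w ≈ 275 m³/d

With k_d = 0 the design equation reduces to V = Y Q (S₀−S) θ_c / X = 0.362 × 2900 × (691 − 13.1) × 13.5 / 2590 = 3709 m³.
For wasting at MLVSS concentration, Q_w = V/θ_c = 3709/13.5 = 274.8 m³/d.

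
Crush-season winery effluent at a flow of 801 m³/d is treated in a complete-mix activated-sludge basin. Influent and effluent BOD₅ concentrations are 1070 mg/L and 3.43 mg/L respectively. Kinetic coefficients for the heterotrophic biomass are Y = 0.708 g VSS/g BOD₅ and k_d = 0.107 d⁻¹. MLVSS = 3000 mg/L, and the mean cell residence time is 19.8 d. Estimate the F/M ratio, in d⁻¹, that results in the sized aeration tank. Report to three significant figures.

Rearranging the biomass balance for a CMAS with decay, V = Y·Q·ΔS·θ_c / [X·(1+k_d θ_c)] = 0.708 × 801 × (1070 − 3.43) × 19.8 / [3000 × (1 + 0.107 × 19.8)] = 1.2×10^7 / 9356 = 1280 m³.
Food-to-microorganism ratio F/M = Q S₀ / (V X) = 801 × 1070 / (1280 × 3000) = 0.2232 d⁻¹.

F/M ≈ 0.223 d⁻¹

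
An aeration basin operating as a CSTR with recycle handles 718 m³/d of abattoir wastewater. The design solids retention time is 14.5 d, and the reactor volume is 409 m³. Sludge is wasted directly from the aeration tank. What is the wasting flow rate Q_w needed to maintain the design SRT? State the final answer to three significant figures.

For wasting at MLVSS concentration, Q_w = V/θ_c = 409.0/14.5 = 28.21 m³/d.

Q_w ≈ 28.2 m³/d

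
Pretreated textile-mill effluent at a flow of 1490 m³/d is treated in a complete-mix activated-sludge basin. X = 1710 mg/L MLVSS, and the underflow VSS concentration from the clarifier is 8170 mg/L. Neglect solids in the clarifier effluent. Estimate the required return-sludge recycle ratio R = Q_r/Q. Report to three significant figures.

Mass balance around the secondary clarifier (neglecting effluent solids): R = X / (X_r − X) = 1710 / (8170 − 1710) = 0.2647.

R ≈ 0.265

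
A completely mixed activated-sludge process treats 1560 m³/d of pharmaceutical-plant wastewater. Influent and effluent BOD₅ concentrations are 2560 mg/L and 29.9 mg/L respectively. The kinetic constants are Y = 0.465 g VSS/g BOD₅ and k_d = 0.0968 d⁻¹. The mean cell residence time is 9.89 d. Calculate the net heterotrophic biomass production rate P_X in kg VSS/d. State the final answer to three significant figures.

P_X ≈ 938 kg VSS/d

Y_obs = Y / (1 + k_d θ_c) = 0.465 / (1 + 0.0968 × 9.89) = 0.465 / 1.957 = 0.2376.
Q·(S₀ − S) = 1560 × (2560 − 29.9) × 10⁻³ = 3947 kg/d removed.
Net biomass production P_X = Y_obs × Q·(S₀ − S) = 0.2376 × 3947 = 937.7 kg VSS/d.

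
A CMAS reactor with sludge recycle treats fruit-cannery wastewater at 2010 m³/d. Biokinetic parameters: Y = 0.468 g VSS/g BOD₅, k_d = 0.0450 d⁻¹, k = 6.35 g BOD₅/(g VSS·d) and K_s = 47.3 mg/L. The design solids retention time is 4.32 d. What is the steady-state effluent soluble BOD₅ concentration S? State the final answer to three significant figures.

From the Monod/SRT balance for a CMAS, S = K_s·(1+k_d θ_c)/[θ_c·(Y k − k_d) − 1] = 47.3 × (1 + 0.0450 × 4.32) / [4.32 × (0.468 × 6.35 − 0.0450) − 1] = 56.50 / 11.64 = 4.852 mg/L.

S ≈ 4.85 mg/L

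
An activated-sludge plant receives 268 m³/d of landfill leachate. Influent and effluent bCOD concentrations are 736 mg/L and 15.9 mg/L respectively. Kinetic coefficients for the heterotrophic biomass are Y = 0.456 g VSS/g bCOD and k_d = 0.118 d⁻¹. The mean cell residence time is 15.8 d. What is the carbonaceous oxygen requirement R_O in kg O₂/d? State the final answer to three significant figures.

R_O ≈ 149 kg O₂/d

The observed yield is Y_obs = Y/(1 + k_d·θ_c) = 0.456 / (1 + 0.118 × 15.8) = 0.456 / 2.864 = 0.1592 g VSS per g bCOD removed.
ΔS = 736 − 15.9 = 720.1 mg/L, so the substrate removal rate is 268 × 720.1/1000 = 193.0 kg bCOD/d.
Biomass synthesised: P_X = Y_obs × 193.0 = 30.72 kg VSS/d.
Carbonaceous O₂ demand = substrate oxidised − cell-mass equivalent = 193.0 − 1.42 × 30.72 = 149.4 kg O₂/d.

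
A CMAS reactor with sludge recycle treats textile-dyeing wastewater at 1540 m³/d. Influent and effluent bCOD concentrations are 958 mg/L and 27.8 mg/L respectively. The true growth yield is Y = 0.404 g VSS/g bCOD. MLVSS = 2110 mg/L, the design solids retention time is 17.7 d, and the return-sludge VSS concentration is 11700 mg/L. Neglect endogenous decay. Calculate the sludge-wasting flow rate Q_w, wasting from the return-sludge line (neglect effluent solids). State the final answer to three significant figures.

Q_w ≈ 49.5 m³/d

With k_d = 0 the design equation reduces to V = Y Q (S₀−S) θ_c / X = 0.404 × 1540 × (958 − 27.8) × 17.7 / 2110 = 4855 m³.
Wasting from the return line (neglecting effluent solids): Q_w = V·X / (θ_c·X_r) = 4855 × 2110 / (17.7 × 11700) = 49.46 m³/d.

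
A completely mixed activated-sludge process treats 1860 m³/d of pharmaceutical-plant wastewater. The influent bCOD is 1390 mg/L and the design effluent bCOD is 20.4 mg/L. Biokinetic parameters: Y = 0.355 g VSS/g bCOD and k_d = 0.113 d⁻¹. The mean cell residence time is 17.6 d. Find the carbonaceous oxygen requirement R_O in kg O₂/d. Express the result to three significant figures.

Observed yield with endogenous decay: Y_obs = Y / (1 + k_d·θ_c) = 0.355 / (1 + 0.113 × 17.6) = 0.355 / 2.989 = 0.1188 g VSS/g bCOD.
Substrate removed = Q·(S₀ − S) = 1860 m³/d × (1390 − 20.4) g/m³ = 2.55×10^6 g/d = 2547 kg/d.
Biomass synthesised: P_X = Y_obs × 2547 = 302.6 kg VSS/d.
Carbonaceous O₂ demand = substrate oxidised − cell-mass equivalent = 2547 − 1.42 × 302.6 = 2118 kg O₂/d.

R_O ≈ 2120 kg O₂/d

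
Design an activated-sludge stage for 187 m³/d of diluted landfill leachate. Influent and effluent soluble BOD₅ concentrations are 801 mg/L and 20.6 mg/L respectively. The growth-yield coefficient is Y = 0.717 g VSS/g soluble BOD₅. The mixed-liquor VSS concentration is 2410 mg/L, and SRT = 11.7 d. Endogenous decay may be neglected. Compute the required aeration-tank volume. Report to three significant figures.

With k_d = 0 the design equation reduces to V = Y Q (S₀−S) θ_c / X = 0.717 × 187 × (801 − 20.6) × 11.7 / 2410 = 508.0 m³.

V ≈ 508 m³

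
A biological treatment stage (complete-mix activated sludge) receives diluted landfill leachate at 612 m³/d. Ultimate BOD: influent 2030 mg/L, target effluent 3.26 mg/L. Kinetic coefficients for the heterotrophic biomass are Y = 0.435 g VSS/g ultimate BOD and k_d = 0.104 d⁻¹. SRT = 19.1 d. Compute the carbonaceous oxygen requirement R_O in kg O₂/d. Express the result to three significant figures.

R_O ≈ 984 kg O₂/d

Observed yield with endogenous decay: Y_obs = Y / (1 + k_d·θ_c) = 0.435 / (1 + 0.104 × 19.1) = 0.435 / 2.986 = 0.1457 g VSS/g ultimate BOD.
Substrate removed = Q·(S₀ − S) = 612 m³/d × (2030 − 3.26) g/m³ = 1.24×10^6 g/d = 1240 kg/d.
Net sludge production P_X = 0.1457 × 1240 = 180.7 kg VSS/d.
R_O = Q·ΔS − 1.42 P_X = 1240 − 256.6 = 983.8 kg O₂/d.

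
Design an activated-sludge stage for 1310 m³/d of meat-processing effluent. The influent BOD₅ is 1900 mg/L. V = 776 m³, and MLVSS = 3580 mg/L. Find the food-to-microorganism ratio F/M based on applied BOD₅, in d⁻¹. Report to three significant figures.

F/M = Q·S₀ / (V·X) = 1310 × 1900 / (776.0 × 3580) = 0.8959 g BOD₅·(g VSS·d)⁻¹.

F/M ≈ 0.896 d⁻¹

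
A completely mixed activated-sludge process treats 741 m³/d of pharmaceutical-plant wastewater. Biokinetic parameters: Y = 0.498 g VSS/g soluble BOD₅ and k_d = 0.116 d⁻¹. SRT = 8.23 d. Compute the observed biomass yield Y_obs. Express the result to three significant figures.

Y_obs ≈ 0.255 g VSS/g soluble BOD₅

The observed yield is Y_obs = Y/(1 + k_d·θ_c) = 0.498 / (1 + 0.116 × 8.23) = 0.498 / 1.955 = 0.2548 g VSS per g soluble BOD₅ removed.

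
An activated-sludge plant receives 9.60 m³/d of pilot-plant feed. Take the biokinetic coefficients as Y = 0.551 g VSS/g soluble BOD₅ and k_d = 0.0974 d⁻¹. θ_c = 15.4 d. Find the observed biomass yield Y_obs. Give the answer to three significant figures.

Correct the yield for decay: Y_obs = Y/(1 + k_d θ_c) = 0.551 / (1 + 0.0974 × 15.4) = 0.551 / 2.500 = 0.2204.

Y_obs ≈ 0.220 g VSS/g soluble BOD₅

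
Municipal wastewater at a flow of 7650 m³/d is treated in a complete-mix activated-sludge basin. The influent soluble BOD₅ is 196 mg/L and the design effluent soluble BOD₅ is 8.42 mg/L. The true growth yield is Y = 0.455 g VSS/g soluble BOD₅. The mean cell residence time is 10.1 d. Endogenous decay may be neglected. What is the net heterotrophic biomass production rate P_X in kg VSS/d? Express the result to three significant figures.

Since k_d ≈ 0, Y_obs = Y = 0.455 g VSS/g soluble BOD₅.
Mass of soluble BOD₅ removed per day: Q(S₀ − S) = 7650 × 187.6 g/m³ = 1435 kg/d.
So the net sludge growth is P_X = 0.4550 × 1435 = 652.9 kg VSS/d.

P_X ≈ 653 kg VSS/d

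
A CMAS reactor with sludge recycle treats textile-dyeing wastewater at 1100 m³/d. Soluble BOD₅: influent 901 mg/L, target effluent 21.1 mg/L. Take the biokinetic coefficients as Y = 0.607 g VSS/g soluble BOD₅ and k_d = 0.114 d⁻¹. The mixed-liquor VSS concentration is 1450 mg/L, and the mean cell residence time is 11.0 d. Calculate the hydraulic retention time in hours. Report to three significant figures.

τ ≈ 43.1 h

From the SRT design equation V = Y Q (S₀−S) θ_c / [X (1 + k_d θ_c)] = 0.607 × 1100 × (901 − 21.1) × 11.0 / [1450 × (1 + 0.114 × 11.0)] = 6.46×10^6 / 3268 = 1977 m³.
τ = V/Q = 1977/1100 = 1.798 d, or 43.14 h.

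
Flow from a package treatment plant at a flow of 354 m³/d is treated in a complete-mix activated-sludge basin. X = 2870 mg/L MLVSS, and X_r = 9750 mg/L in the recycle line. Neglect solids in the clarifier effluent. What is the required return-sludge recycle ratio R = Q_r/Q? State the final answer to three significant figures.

R = Q_r/Q = X/(X_r − X) = 2870 / (9750 − 2870) = 0.4172.

R ≈ 0.417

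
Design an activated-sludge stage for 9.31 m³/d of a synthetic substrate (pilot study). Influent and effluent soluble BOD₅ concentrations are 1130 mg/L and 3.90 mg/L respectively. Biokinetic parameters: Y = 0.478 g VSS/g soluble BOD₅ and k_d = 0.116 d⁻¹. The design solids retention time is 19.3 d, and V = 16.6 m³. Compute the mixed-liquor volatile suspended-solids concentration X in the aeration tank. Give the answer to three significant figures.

Solving the biomass balance for X: X = Y Q (S₀−S) θ_c / [V (1+k_d θ_c)] = 0.478 × 9.31 × (1130 − 3.90) × 19.3 / [16.6 × (1 + 0.116 × 19.3)] = 1799 mg/L.

X ≈ 1800 mg/L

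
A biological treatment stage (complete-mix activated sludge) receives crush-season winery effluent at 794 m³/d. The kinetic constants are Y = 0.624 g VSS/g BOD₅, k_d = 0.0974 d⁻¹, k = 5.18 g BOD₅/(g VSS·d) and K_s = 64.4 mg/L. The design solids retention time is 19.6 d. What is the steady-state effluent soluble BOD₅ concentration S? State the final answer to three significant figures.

S ≈ 3.10 mg/L

From the Monod/SRT balance for a CMAS, S = K_s·(1+k_d θ_c)/[θ_c·(Y k − k_d) − 1] = 64.4 × (1 + 0.0974 × 19.6) / [19.6 × (0.624 × 5.18 − 0.0974) − 1] = 187.3 / 60.44 = 3.099 mg/L.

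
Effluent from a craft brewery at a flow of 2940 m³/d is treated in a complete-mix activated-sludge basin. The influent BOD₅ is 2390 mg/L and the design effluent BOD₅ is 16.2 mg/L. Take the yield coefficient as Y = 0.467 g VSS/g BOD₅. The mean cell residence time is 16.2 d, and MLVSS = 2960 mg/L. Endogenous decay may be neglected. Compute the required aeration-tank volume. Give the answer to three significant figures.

V·X = Y·Q·ΔS·θ_c gives V = 0.467 × 2940 × (2390 − 16.2) × 16.2 / 2960 = 17837 m³.

V ≈ 17800 m³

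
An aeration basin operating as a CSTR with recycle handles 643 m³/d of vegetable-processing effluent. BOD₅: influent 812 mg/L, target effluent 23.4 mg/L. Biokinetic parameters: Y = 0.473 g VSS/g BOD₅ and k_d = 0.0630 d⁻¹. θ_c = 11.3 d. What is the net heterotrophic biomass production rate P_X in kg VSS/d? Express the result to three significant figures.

Observed yield with endogenous decay: Y_obs = Y / (1 + k_d·θ_c) = 0.473 / (1 + 0.0630 × 11.3) = 0.473 / 1.712 = 0.2763 g VSS/g BOD₅.
Q·(S₀ − S) = 643 × (812 − 23.4) × 10⁻³ = 507.1 kg/d removed.
Biomass produced: P_X = Y_obs·Q·ΔS = 0.2763 × 507.1 ≈ 140.1 kg VSS/d.

P_X ≈ 140 kg VSS/d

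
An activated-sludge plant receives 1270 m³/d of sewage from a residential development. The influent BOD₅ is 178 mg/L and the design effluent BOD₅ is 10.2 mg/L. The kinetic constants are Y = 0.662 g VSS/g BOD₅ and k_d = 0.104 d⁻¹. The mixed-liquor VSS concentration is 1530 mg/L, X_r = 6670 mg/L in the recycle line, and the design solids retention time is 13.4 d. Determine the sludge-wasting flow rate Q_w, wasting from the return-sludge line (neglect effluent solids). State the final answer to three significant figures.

Steady-state biomass mass balance: V·X·(1 + k_d·θ_c) = Y·Q·(S₀ − S)·θ_c, so V = 0.662 × 1270 × (178 − 10.2) × 13.4 / [1530 × (1 + 0.104 × 13.4)] = 1.89×10^6 / 3662 = 516.2 m³.
θ_c = V·X/(Q_w·X_r) when wasting from the recycle, so Q_w = V·X/(θ_c·X_r) = 516.2 × 1530 / (13.4 × 6670) = 8.836 m³/d.

Q_w ≈ 8.84 m³/d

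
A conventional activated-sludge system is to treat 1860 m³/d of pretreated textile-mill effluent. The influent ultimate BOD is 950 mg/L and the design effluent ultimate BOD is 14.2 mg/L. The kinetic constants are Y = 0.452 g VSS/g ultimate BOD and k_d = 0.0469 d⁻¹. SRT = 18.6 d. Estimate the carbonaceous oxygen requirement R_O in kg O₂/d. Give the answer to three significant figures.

R_O ≈ 1140 kg O₂/d

Observed yield with endogenous decay: Y_obs = Y / (1 + k_d·θ_c) = 0.452 / (1 + 0.0469 × 18.6) = 0.452 / 1.872 = 0.2414 g VSS/g ultimate BOD.
Mass of ultimate BOD removed per day: Q(S₀ − S) = 1860 × 935.8 g/m³ = 1741 kg/d.
Net sludge production P_X = 0.2414 × 1741 = 420.2 kg VSS/d.
R_O = Q·ΔS − 1.42 P_X = 1741 − 596.7 = 1144 kg O₂/d.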